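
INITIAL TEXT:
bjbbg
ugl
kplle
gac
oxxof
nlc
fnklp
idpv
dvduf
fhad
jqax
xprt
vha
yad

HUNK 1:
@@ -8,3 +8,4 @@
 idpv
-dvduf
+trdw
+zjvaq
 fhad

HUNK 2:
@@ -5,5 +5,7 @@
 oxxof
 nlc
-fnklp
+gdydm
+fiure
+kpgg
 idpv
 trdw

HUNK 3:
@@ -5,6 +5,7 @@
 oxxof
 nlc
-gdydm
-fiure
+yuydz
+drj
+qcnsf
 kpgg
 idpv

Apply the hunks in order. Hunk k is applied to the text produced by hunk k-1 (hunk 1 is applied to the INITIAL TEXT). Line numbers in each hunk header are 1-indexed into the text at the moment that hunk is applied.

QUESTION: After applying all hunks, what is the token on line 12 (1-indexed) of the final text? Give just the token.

Answer: trdw

Derivation:
Hunk 1: at line 8 remove [dvduf] add [trdw,zjvaq] -> 15 lines: bjbbg ugl kplle gac oxxof nlc fnklp idpv trdw zjvaq fhad jqax xprt vha yad
Hunk 2: at line 5 remove [fnklp] add [gdydm,fiure,kpgg] -> 17 lines: bjbbg ugl kplle gac oxxof nlc gdydm fiure kpgg idpv trdw zjvaq fhad jqax xprt vha yad
Hunk 3: at line 5 remove [gdydm,fiure] add [yuydz,drj,qcnsf] -> 18 lines: bjbbg ugl kplle gac oxxof nlc yuydz drj qcnsf kpgg idpv trdw zjvaq fhad jqax xprt vha yad
Final line 12: trdw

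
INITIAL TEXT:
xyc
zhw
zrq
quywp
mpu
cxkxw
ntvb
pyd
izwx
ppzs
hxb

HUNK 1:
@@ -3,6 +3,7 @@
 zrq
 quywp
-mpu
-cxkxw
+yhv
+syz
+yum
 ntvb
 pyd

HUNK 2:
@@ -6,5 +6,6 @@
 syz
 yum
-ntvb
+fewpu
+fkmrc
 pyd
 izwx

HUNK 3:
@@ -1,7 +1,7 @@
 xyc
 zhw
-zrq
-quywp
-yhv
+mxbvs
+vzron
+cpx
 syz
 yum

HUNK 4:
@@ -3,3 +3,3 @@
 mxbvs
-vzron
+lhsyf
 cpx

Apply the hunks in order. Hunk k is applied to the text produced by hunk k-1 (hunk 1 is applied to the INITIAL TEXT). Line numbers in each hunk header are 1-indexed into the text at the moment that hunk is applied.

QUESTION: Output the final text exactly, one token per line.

Hunk 1: at line 3 remove [mpu,cxkxw] add [yhv,syz,yum] -> 12 lines: xyc zhw zrq quywp yhv syz yum ntvb pyd izwx ppzs hxb
Hunk 2: at line 6 remove [ntvb] add [fewpu,fkmrc] -> 13 lines: xyc zhw zrq quywp yhv syz yum fewpu fkmrc pyd izwx ppzs hxb
Hunk 3: at line 1 remove [zrq,quywp,yhv] add [mxbvs,vzron,cpx] -> 13 lines: xyc zhw mxbvs vzron cpx syz yum fewpu fkmrc pyd izwx ppzs hxb
Hunk 4: at line 3 remove [vzron] add [lhsyf] -> 13 lines: xyc zhw mxbvs lhsyf cpx syz yum fewpu fkmrc pyd izwx ppzs hxb

Answer: xyc
zhw
mxbvs
lhsyf
cpx
syz
yum
fewpu
fkmrc
pyd
izwx
ppzs
hxb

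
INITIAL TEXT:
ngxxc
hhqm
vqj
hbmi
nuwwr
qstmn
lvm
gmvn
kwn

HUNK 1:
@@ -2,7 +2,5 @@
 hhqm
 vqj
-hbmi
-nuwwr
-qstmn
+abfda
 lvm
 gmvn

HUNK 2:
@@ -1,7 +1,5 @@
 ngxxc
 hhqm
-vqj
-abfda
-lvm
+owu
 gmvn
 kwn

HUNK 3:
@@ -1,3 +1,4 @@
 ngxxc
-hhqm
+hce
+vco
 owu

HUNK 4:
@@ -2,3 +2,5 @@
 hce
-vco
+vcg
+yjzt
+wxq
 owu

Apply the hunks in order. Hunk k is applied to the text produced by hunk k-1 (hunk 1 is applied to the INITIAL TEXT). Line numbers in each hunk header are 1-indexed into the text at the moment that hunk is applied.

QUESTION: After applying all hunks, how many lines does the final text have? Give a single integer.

Hunk 1: at line 2 remove [hbmi,nuwwr,qstmn] add [abfda] -> 7 lines: ngxxc hhqm vqj abfda lvm gmvn kwn
Hunk 2: at line 1 remove [vqj,abfda,lvm] add [owu] -> 5 lines: ngxxc hhqm owu gmvn kwn
Hunk 3: at line 1 remove [hhqm] add [hce,vco] -> 6 lines: ngxxc hce vco owu gmvn kwn
Hunk 4: at line 2 remove [vco] add [vcg,yjzt,wxq] -> 8 lines: ngxxc hce vcg yjzt wxq owu gmvn kwn
Final line count: 8

Answer: 8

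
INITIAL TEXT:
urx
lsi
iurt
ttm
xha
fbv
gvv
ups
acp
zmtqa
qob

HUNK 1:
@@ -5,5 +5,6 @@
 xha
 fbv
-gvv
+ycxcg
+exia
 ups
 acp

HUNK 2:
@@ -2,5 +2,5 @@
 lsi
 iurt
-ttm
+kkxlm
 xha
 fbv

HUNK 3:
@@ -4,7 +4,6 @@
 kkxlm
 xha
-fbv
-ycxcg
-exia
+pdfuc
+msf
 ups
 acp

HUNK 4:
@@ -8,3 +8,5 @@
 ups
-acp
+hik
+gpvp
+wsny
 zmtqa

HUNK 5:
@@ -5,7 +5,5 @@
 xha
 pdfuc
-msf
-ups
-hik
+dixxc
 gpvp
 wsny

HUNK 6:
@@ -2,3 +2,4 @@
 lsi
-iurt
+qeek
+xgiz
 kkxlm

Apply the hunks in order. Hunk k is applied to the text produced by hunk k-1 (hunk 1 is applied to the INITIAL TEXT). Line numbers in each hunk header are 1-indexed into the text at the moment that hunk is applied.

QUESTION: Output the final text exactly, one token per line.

Answer: urx
lsi
qeek
xgiz
kkxlm
xha
pdfuc
dixxc
gpvp
wsny
zmtqa
qob

Derivation:
Hunk 1: at line 5 remove [gvv] add [ycxcg,exia] -> 12 lines: urx lsi iurt ttm xha fbv ycxcg exia ups acp zmtqa qob
Hunk 2: at line 2 remove [ttm] add [kkxlm] -> 12 lines: urx lsi iurt kkxlm xha fbv ycxcg exia ups acp zmtqa qob
Hunk 3: at line 4 remove [fbv,ycxcg,exia] add [pdfuc,msf] -> 11 lines: urx lsi iurt kkxlm xha pdfuc msf ups acp zmtqa qob
Hunk 4: at line 8 remove [acp] add [hik,gpvp,wsny] -> 13 lines: urx lsi iurt kkxlm xha pdfuc msf ups hik gpvp wsny zmtqa qob
Hunk 5: at line 5 remove [msf,ups,hik] add [dixxc] -> 11 lines: urx lsi iurt kkxlm xha pdfuc dixxc gpvp wsny zmtqa qob
Hunk 6: at line 2 remove [iurt] add [qeek,xgiz] -> 12 lines: urx lsi qeek xgiz kkxlm xha pdfuc dixxc gpvp wsny zmtqa qob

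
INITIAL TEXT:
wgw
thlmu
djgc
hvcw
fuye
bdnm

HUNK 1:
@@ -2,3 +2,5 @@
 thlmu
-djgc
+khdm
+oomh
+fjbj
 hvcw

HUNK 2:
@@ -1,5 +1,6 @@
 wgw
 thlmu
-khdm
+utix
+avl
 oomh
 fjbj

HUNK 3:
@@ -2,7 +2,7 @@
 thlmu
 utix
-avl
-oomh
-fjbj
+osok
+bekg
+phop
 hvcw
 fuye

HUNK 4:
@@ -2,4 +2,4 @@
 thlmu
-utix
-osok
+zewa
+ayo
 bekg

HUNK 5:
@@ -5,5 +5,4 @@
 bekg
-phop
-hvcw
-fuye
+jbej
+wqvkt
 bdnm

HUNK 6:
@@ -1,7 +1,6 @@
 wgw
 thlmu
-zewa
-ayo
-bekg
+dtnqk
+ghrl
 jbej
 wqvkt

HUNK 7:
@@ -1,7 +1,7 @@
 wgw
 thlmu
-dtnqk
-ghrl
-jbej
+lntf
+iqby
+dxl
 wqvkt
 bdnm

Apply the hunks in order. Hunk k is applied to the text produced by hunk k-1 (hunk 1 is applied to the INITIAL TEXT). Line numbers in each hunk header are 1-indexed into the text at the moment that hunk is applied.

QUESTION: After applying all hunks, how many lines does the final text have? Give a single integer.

Hunk 1: at line 2 remove [djgc] add [khdm,oomh,fjbj] -> 8 lines: wgw thlmu khdm oomh fjbj hvcw fuye bdnm
Hunk 2: at line 1 remove [khdm] add [utix,avl] -> 9 lines: wgw thlmu utix avl oomh fjbj hvcw fuye bdnm
Hunk 3: at line 2 remove [avl,oomh,fjbj] add [osok,bekg,phop] -> 9 lines: wgw thlmu utix osok bekg phop hvcw fuye bdnm
Hunk 4: at line 2 remove [utix,osok] add [zewa,ayo] -> 9 lines: wgw thlmu zewa ayo bekg phop hvcw fuye bdnm
Hunk 5: at line 5 remove [phop,hvcw,fuye] add [jbej,wqvkt] -> 8 lines: wgw thlmu zewa ayo bekg jbej wqvkt bdnm
Hunk 6: at line 1 remove [zewa,ayo,bekg] add [dtnqk,ghrl] -> 7 lines: wgw thlmu dtnqk ghrl jbej wqvkt bdnm
Hunk 7: at line 1 remove [dtnqk,ghrl,jbej] add [lntf,iqby,dxl] -> 7 lines: wgw thlmu lntf iqby dxl wqvkt bdnm
Final line count: 7

Answer: 7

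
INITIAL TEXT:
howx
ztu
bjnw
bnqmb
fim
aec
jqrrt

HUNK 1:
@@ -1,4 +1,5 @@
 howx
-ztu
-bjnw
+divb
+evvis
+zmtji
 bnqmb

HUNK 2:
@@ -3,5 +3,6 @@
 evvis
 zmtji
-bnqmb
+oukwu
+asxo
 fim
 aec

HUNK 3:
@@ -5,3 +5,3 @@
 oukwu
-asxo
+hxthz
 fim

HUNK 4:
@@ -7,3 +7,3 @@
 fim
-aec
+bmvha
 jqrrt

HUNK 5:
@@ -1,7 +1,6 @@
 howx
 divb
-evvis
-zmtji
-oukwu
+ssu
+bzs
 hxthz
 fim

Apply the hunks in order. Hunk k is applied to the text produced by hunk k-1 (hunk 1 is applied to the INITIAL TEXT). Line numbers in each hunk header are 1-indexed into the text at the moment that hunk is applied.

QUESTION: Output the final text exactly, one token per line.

Answer: howx
divb
ssu
bzs
hxthz
fim
bmvha
jqrrt

Derivation:
Hunk 1: at line 1 remove [ztu,bjnw] add [divb,evvis,zmtji] -> 8 lines: howx divb evvis zmtji bnqmb fim aec jqrrt
Hunk 2: at line 3 remove [bnqmb] add [oukwu,asxo] -> 9 lines: howx divb evvis zmtji oukwu asxo fim aec jqrrt
Hunk 3: at line 5 remove [asxo] add [hxthz] -> 9 lines: howx divb evvis zmtji oukwu hxthz fim aec jqrrt
Hunk 4: at line 7 remove [aec] add [bmvha] -> 9 lines: howx divb evvis zmtji oukwu hxthz fim bmvha jqrrt
Hunk 5: at line 1 remove [evvis,zmtji,oukwu] add [ssu,bzs] -> 8 lines: howx divb ssu bzs hxthz fim bmvha jqrrt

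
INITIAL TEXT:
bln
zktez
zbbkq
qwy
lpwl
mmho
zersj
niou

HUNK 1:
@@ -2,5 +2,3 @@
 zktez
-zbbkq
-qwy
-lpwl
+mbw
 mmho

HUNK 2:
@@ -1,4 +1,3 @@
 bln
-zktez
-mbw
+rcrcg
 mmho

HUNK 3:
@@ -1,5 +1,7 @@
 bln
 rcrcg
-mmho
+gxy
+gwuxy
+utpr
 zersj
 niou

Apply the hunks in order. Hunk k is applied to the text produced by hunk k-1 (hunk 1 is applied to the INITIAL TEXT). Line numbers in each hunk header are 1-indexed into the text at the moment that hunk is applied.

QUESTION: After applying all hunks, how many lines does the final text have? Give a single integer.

Hunk 1: at line 2 remove [zbbkq,qwy,lpwl] add [mbw] -> 6 lines: bln zktez mbw mmho zersj niou
Hunk 2: at line 1 remove [zktez,mbw] add [rcrcg] -> 5 lines: bln rcrcg mmho zersj niou
Hunk 3: at line 1 remove [mmho] add [gxy,gwuxy,utpr] -> 7 lines: bln rcrcg gxy gwuxy utpr zersj niou
Final line count: 7

Answer: 7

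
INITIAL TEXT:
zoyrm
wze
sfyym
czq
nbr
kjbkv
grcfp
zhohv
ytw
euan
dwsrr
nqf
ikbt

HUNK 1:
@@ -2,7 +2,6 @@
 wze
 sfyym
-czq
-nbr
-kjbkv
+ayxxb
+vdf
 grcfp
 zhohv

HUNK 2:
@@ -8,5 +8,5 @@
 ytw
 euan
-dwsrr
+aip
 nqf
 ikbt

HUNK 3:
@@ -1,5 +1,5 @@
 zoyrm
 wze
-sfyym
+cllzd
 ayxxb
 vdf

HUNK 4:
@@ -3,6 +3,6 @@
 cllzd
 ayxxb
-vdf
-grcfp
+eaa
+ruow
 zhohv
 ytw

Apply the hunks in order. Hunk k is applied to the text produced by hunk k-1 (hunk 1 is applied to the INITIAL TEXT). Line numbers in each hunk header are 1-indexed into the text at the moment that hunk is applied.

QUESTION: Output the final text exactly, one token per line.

Answer: zoyrm
wze
cllzd
ayxxb
eaa
ruow
zhohv
ytw
euan
aip
nqf
ikbt

Derivation:
Hunk 1: at line 2 remove [czq,nbr,kjbkv] add [ayxxb,vdf] -> 12 lines: zoyrm wze sfyym ayxxb vdf grcfp zhohv ytw euan dwsrr nqf ikbt
Hunk 2: at line 8 remove [dwsrr] add [aip] -> 12 lines: zoyrm wze sfyym ayxxb vdf grcfp zhohv ytw euan aip nqf ikbt
Hunk 3: at line 1 remove [sfyym] add [cllzd] -> 12 lines: zoyrm wze cllzd ayxxb vdf grcfp zhohv ytw euan aip nqf ikbt
Hunk 4: at line 3 remove [vdf,grcfp] add [eaa,ruow] -> 12 lines: zoyrm wze cllzd ayxxb eaa ruow zhohv ytw euan aip nqf ikbt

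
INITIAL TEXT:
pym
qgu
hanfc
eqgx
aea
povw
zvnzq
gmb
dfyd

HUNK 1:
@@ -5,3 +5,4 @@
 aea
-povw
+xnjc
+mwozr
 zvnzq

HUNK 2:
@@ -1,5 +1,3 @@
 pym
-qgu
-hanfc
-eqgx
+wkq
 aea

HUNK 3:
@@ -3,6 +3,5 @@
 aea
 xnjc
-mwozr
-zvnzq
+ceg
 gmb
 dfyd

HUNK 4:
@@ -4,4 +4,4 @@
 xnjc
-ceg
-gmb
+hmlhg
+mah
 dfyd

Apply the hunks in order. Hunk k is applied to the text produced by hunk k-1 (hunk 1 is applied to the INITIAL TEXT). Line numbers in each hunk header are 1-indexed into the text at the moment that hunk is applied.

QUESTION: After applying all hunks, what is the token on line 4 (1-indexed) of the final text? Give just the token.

Hunk 1: at line 5 remove [povw] add [xnjc,mwozr] -> 10 lines: pym qgu hanfc eqgx aea xnjc mwozr zvnzq gmb dfyd
Hunk 2: at line 1 remove [qgu,hanfc,eqgx] add [wkq] -> 8 lines: pym wkq aea xnjc mwozr zvnzq gmb dfyd
Hunk 3: at line 3 remove [mwozr,zvnzq] add [ceg] -> 7 lines: pym wkq aea xnjc ceg gmb dfyd
Hunk 4: at line 4 remove [ceg,gmb] add [hmlhg,mah] -> 7 lines: pym wkq aea xnjc hmlhg mah dfyd
Final line 4: xnjc

Answer: xnjc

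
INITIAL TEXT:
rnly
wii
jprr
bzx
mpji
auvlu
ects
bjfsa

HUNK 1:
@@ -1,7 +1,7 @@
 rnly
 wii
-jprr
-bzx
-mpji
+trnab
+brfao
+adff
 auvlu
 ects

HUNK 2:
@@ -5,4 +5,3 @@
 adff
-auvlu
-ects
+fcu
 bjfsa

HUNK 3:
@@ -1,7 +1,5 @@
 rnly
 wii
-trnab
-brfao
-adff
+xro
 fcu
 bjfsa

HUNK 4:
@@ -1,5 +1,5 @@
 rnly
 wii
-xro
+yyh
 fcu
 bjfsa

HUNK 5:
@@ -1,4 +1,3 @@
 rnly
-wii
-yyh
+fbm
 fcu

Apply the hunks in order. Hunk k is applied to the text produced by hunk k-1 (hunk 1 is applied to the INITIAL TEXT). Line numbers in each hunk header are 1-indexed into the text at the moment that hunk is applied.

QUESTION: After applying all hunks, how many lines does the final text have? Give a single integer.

Hunk 1: at line 1 remove [jprr,bzx,mpji] add [trnab,brfao,adff] -> 8 lines: rnly wii trnab brfao adff auvlu ects bjfsa
Hunk 2: at line 5 remove [auvlu,ects] add [fcu] -> 7 lines: rnly wii trnab brfao adff fcu bjfsa
Hunk 3: at line 1 remove [trnab,brfao,adff] add [xro] -> 5 lines: rnly wii xro fcu bjfsa
Hunk 4: at line 1 remove [xro] add [yyh] -> 5 lines: rnly wii yyh fcu bjfsa
Hunk 5: at line 1 remove [wii,yyh] add [fbm] -> 4 lines: rnly fbm fcu bjfsa
Final line count: 4

Answer: 4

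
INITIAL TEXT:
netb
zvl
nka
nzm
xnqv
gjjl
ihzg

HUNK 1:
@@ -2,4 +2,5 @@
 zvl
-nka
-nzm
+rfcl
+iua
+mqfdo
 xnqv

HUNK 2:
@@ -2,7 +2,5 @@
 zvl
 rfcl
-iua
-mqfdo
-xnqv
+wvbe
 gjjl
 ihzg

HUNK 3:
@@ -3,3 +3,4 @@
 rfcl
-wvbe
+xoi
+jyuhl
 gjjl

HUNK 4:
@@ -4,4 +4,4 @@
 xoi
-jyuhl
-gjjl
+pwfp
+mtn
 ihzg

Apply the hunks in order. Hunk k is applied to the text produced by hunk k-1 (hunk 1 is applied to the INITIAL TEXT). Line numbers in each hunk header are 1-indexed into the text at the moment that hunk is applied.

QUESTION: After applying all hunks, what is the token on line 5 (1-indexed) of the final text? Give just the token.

Answer: pwfp

Derivation:
Hunk 1: at line 2 remove [nka,nzm] add [rfcl,iua,mqfdo] -> 8 lines: netb zvl rfcl iua mqfdo xnqv gjjl ihzg
Hunk 2: at line 2 remove [iua,mqfdo,xnqv] add [wvbe] -> 6 lines: netb zvl rfcl wvbe gjjl ihzg
Hunk 3: at line 3 remove [wvbe] add [xoi,jyuhl] -> 7 lines: netb zvl rfcl xoi jyuhl gjjl ihzg
Hunk 4: at line 4 remove [jyuhl,gjjl] add [pwfp,mtn] -> 7 lines: netb zvl rfcl xoi pwfp mtn ihzg
Final line 5: pwfp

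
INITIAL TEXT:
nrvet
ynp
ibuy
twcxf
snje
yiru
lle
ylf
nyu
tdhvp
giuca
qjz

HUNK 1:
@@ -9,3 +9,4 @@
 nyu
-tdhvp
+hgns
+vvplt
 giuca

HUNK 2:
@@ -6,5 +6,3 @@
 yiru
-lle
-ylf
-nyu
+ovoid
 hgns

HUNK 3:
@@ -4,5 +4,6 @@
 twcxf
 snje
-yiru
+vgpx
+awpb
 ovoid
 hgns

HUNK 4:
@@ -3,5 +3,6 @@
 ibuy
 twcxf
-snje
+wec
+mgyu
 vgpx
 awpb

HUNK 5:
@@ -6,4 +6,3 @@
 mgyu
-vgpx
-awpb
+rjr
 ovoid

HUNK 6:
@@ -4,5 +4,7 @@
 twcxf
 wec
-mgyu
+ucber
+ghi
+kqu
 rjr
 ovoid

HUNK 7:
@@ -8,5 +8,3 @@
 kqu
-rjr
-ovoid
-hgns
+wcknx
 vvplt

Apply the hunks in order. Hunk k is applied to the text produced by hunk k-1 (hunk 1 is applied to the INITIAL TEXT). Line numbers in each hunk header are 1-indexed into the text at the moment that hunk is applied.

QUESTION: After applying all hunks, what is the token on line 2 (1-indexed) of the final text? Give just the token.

Hunk 1: at line 9 remove [tdhvp] add [hgns,vvplt] -> 13 lines: nrvet ynp ibuy twcxf snje yiru lle ylf nyu hgns vvplt giuca qjz
Hunk 2: at line 6 remove [lle,ylf,nyu] add [ovoid] -> 11 lines: nrvet ynp ibuy twcxf snje yiru ovoid hgns vvplt giuca qjz
Hunk 3: at line 4 remove [yiru] add [vgpx,awpb] -> 12 lines: nrvet ynp ibuy twcxf snje vgpx awpb ovoid hgns vvplt giuca qjz
Hunk 4: at line 3 remove [snje] add [wec,mgyu] -> 13 lines: nrvet ynp ibuy twcxf wec mgyu vgpx awpb ovoid hgns vvplt giuca qjz
Hunk 5: at line 6 remove [vgpx,awpb] add [rjr] -> 12 lines: nrvet ynp ibuy twcxf wec mgyu rjr ovoid hgns vvplt giuca qjz
Hunk 6: at line 4 remove [mgyu] add [ucber,ghi,kqu] -> 14 lines: nrvet ynp ibuy twcxf wec ucber ghi kqu rjr ovoid hgns vvplt giuca qjz
Hunk 7: at line 8 remove [rjr,ovoid,hgns] add [wcknx] -> 12 lines: nrvet ynp ibuy twcxf wec ucber ghi kqu wcknx vvplt giuca qjz
Final line 2: ynp

Answer: ynp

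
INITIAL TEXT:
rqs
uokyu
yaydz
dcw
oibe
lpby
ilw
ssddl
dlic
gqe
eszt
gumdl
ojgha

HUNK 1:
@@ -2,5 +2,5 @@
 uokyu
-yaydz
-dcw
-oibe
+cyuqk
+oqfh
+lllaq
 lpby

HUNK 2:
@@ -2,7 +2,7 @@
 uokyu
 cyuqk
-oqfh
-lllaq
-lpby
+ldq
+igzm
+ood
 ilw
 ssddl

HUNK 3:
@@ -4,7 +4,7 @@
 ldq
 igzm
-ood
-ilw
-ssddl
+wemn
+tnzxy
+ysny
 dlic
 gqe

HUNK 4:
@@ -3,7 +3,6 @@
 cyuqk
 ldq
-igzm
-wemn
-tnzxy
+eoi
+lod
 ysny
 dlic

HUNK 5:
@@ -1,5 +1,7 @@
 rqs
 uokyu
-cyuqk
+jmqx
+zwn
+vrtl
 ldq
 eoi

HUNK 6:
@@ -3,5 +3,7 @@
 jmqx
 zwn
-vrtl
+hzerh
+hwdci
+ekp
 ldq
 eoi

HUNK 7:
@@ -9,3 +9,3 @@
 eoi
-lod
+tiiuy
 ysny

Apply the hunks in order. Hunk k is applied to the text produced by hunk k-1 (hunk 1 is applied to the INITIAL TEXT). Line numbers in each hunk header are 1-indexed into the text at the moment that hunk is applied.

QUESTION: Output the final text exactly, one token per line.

Hunk 1: at line 2 remove [yaydz,dcw,oibe] add [cyuqk,oqfh,lllaq] -> 13 lines: rqs uokyu cyuqk oqfh lllaq lpby ilw ssddl dlic gqe eszt gumdl ojgha
Hunk 2: at line 2 remove [oqfh,lllaq,lpby] add [ldq,igzm,ood] -> 13 lines: rqs uokyu cyuqk ldq igzm ood ilw ssddl dlic gqe eszt gumdl ojgha
Hunk 3: at line 4 remove [ood,ilw,ssddl] add [wemn,tnzxy,ysny] -> 13 lines: rqs uokyu cyuqk ldq igzm wemn tnzxy ysny dlic gqe eszt gumdl ojgha
Hunk 4: at line 3 remove [igzm,wemn,tnzxy] add [eoi,lod] -> 12 lines: rqs uokyu cyuqk ldq eoi lod ysny dlic gqe eszt gumdl ojgha
Hunk 5: at line 1 remove [cyuqk] add [jmqx,zwn,vrtl] -> 14 lines: rqs uokyu jmqx zwn vrtl ldq eoi lod ysny dlic gqe eszt gumdl ojgha
Hunk 6: at line 3 remove [vrtl] add [hzerh,hwdci,ekp] -> 16 lines: rqs uokyu jmqx zwn hzerh hwdci ekp ldq eoi lod ysny dlic gqe eszt gumdl ojgha
Hunk 7: at line 9 remove [lod] add [tiiuy] -> 16 lines: rqs uokyu jmqx zwn hzerh hwdci ekp ldq eoi tiiuy ysny dlic gqe eszt gumdl ojgha

Answer: rqs
uokyu
jmqx
zwn
hzerh
hwdci
ekp
ldq
eoi
tiiuy
ysny
dlic
gqe
eszt
gumdl
ojgha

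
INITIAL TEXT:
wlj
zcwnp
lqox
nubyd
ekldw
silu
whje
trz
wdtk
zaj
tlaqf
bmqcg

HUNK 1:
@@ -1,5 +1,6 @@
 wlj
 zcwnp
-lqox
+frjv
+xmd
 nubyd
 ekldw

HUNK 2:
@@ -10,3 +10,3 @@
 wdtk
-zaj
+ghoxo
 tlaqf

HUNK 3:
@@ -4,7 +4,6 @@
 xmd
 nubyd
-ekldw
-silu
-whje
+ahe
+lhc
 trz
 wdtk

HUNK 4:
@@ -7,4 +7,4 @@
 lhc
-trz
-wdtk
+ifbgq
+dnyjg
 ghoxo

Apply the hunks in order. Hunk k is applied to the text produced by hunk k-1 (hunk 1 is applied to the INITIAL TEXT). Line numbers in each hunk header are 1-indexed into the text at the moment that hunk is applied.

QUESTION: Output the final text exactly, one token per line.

Hunk 1: at line 1 remove [lqox] add [frjv,xmd] -> 13 lines: wlj zcwnp frjv xmd nubyd ekldw silu whje trz wdtk zaj tlaqf bmqcg
Hunk 2: at line 10 remove [zaj] add [ghoxo] -> 13 lines: wlj zcwnp frjv xmd nubyd ekldw silu whje trz wdtk ghoxo tlaqf bmqcg
Hunk 3: at line 4 remove [ekldw,silu,whje] add [ahe,lhc] -> 12 lines: wlj zcwnp frjv xmd nubyd ahe lhc trz wdtk ghoxo tlaqf bmqcg
Hunk 4: at line 7 remove [trz,wdtk] add [ifbgq,dnyjg] -> 12 lines: wlj zcwnp frjv xmd nubyd ahe lhc ifbgq dnyjg ghoxo tlaqf bmqcg

Answer: wlj
zcwnp
frjv
xmd
nubyd
ahe
lhc
ifbgq
dnyjg
ghoxo
tlaqf
bmqcg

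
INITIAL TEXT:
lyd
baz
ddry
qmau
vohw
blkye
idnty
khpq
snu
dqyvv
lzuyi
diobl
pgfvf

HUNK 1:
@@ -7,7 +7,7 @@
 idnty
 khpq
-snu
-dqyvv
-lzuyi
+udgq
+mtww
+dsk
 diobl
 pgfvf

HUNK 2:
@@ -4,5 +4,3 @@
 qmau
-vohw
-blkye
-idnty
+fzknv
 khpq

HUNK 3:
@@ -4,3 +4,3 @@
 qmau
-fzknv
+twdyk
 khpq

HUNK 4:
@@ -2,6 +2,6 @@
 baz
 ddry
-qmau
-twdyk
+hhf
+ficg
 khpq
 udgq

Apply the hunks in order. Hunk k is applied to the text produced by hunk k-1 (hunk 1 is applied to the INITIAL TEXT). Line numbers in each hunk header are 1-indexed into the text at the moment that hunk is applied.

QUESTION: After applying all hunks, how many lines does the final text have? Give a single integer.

Hunk 1: at line 7 remove [snu,dqyvv,lzuyi] add [udgq,mtww,dsk] -> 13 lines: lyd baz ddry qmau vohw blkye idnty khpq udgq mtww dsk diobl pgfvf
Hunk 2: at line 4 remove [vohw,blkye,idnty] add [fzknv] -> 11 lines: lyd baz ddry qmau fzknv khpq udgq mtww dsk diobl pgfvf
Hunk 3: at line 4 remove [fzknv] add [twdyk] -> 11 lines: lyd baz ddry qmau twdyk khpq udgq mtww dsk diobl pgfvf
Hunk 4: at line 2 remove [qmau,twdyk] add [hhf,ficg] -> 11 lines: lyd baz ddry hhf ficg khpq udgq mtww dsk diobl pgfvf
Final line count: 11

Answer: 11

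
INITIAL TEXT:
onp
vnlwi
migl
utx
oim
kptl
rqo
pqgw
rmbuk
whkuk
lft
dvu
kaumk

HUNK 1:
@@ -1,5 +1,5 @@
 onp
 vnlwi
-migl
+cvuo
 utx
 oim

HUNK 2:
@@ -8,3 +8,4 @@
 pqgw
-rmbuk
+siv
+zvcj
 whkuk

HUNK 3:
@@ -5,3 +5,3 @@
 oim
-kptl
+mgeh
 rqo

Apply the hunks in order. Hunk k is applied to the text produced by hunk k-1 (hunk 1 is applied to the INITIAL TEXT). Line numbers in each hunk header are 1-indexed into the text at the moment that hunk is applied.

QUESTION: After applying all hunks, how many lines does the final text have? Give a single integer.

Hunk 1: at line 1 remove [migl] add [cvuo] -> 13 lines: onp vnlwi cvuo utx oim kptl rqo pqgw rmbuk whkuk lft dvu kaumk
Hunk 2: at line 8 remove [rmbuk] add [siv,zvcj] -> 14 lines: onp vnlwi cvuo utx oim kptl rqo pqgw siv zvcj whkuk lft dvu kaumk
Hunk 3: at line 5 remove [kptl] add [mgeh] -> 14 lines: onp vnlwi cvuo utx oim mgeh rqo pqgw siv zvcj whkuk lft dvu kaumk
Final line count: 14

Answer: 14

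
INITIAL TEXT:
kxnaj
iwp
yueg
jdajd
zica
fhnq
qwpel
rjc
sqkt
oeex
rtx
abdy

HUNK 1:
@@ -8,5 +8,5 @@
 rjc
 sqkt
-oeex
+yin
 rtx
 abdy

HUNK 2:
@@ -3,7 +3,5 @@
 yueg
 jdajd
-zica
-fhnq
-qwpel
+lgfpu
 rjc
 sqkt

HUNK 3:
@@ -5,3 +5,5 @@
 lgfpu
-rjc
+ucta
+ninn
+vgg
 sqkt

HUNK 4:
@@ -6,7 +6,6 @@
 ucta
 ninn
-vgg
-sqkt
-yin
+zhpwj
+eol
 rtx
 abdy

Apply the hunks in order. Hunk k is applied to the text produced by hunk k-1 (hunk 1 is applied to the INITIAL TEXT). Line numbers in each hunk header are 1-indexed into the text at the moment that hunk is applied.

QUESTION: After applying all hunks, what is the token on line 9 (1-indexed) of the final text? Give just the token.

Answer: eol

Derivation:
Hunk 1: at line 8 remove [oeex] add [yin] -> 12 lines: kxnaj iwp yueg jdajd zica fhnq qwpel rjc sqkt yin rtx abdy
Hunk 2: at line 3 remove [zica,fhnq,qwpel] add [lgfpu] -> 10 lines: kxnaj iwp yueg jdajd lgfpu rjc sqkt yin rtx abdy
Hunk 3: at line 5 remove [rjc] add [ucta,ninn,vgg] -> 12 lines: kxnaj iwp yueg jdajd lgfpu ucta ninn vgg sqkt yin rtx abdy
Hunk 4: at line 6 remove [vgg,sqkt,yin] add [zhpwj,eol] -> 11 lines: kxnaj iwp yueg jdajd lgfpu ucta ninn zhpwj eol rtx abdy
Final line 9: eol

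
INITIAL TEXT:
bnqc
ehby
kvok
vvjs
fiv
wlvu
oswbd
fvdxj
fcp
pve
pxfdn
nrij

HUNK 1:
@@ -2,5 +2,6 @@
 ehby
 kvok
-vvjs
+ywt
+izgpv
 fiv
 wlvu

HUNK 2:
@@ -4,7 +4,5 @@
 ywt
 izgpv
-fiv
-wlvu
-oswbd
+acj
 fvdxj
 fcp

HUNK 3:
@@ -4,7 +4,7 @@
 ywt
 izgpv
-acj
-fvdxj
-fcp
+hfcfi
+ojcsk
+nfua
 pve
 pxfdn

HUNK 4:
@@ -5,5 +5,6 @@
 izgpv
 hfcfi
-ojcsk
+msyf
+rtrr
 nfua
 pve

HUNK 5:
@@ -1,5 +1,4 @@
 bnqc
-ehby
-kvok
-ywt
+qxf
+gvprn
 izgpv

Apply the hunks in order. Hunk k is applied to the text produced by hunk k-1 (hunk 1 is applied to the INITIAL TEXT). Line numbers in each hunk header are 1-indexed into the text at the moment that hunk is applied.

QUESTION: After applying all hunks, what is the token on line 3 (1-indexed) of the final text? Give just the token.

Answer: gvprn

Derivation:
Hunk 1: at line 2 remove [vvjs] add [ywt,izgpv] -> 13 lines: bnqc ehby kvok ywt izgpv fiv wlvu oswbd fvdxj fcp pve pxfdn nrij
Hunk 2: at line 4 remove [fiv,wlvu,oswbd] add [acj] -> 11 lines: bnqc ehby kvok ywt izgpv acj fvdxj fcp pve pxfdn nrij
Hunk 3: at line 4 remove [acj,fvdxj,fcp] add [hfcfi,ojcsk,nfua] -> 11 lines: bnqc ehby kvok ywt izgpv hfcfi ojcsk nfua pve pxfdn nrij
Hunk 4: at line 5 remove [ojcsk] add [msyf,rtrr] -> 12 lines: bnqc ehby kvok ywt izgpv hfcfi msyf rtrr nfua pve pxfdn nrij
Hunk 5: at line 1 remove [ehby,kvok,ywt] add [qxf,gvprn] -> 11 lines: bnqc qxf gvprn izgpv hfcfi msyf rtrr nfua pve pxfdn nrij
Final line 3: gvprn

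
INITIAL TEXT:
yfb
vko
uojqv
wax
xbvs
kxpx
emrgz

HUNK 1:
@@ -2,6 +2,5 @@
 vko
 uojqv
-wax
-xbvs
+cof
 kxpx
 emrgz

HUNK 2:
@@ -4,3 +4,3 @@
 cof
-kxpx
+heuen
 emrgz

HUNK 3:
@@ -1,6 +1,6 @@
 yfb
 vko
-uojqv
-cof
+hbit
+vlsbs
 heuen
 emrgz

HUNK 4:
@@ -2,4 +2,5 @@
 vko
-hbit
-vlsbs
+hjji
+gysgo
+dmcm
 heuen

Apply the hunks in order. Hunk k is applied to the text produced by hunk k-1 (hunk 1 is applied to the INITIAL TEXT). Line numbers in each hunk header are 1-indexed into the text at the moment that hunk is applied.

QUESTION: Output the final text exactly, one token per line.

Answer: yfb
vko
hjji
gysgo
dmcm
heuen
emrgz

Derivation:
Hunk 1: at line 2 remove [wax,xbvs] add [cof] -> 6 lines: yfb vko uojqv cof kxpx emrgz
Hunk 2: at line 4 remove [kxpx] add [heuen] -> 6 lines: yfb vko uojqv cof heuen emrgz
Hunk 3: at line 1 remove [uojqv,cof] add [hbit,vlsbs] -> 6 lines: yfb vko hbit vlsbs heuen emrgz
Hunk 4: at line 2 remove [hbit,vlsbs] add [hjji,gysgo,dmcm] -> 7 lines: yfb vko hjji gysgo dmcm heuen emrgz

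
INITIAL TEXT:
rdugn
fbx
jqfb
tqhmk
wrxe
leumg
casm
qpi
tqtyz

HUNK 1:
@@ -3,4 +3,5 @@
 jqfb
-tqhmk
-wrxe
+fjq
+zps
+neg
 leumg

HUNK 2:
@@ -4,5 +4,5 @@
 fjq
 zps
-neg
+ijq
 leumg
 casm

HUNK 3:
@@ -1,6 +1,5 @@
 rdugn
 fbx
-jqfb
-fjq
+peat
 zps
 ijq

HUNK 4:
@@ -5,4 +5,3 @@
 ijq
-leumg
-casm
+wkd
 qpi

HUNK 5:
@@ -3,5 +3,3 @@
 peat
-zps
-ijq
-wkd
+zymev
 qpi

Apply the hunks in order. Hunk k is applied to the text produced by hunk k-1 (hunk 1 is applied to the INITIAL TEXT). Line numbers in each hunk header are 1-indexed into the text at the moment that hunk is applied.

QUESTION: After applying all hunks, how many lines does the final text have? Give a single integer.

Hunk 1: at line 3 remove [tqhmk,wrxe] add [fjq,zps,neg] -> 10 lines: rdugn fbx jqfb fjq zps neg leumg casm qpi tqtyz
Hunk 2: at line 4 remove [neg] add [ijq] -> 10 lines: rdugn fbx jqfb fjq zps ijq leumg casm qpi tqtyz
Hunk 3: at line 1 remove [jqfb,fjq] add [peat] -> 9 lines: rdugn fbx peat zps ijq leumg casm qpi tqtyz
Hunk 4: at line 5 remove [leumg,casm] add [wkd] -> 8 lines: rdugn fbx peat zps ijq wkd qpi tqtyz
Hunk 5: at line 3 remove [zps,ijq,wkd] add [zymev] -> 6 lines: rdugn fbx peat zymev qpi tqtyz
Final line count: 6

Answer: 6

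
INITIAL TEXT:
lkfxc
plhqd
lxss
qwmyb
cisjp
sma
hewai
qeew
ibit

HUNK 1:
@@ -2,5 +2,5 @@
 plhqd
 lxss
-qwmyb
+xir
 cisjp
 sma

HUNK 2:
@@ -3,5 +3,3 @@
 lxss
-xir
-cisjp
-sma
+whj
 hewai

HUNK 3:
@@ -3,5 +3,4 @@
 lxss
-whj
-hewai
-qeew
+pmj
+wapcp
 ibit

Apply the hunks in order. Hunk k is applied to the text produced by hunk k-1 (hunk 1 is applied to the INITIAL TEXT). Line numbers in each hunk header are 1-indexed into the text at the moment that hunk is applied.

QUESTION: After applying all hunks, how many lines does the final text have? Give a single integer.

Answer: 6

Derivation:
Hunk 1: at line 2 remove [qwmyb] add [xir] -> 9 lines: lkfxc plhqd lxss xir cisjp sma hewai qeew ibit
Hunk 2: at line 3 remove [xir,cisjp,sma] add [whj] -> 7 lines: lkfxc plhqd lxss whj hewai qeew ibit
Hunk 3: at line 3 remove [whj,hewai,qeew] add [pmj,wapcp] -> 6 lines: lkfxc plhqd lxss pmj wapcp ibit
Final line count: 6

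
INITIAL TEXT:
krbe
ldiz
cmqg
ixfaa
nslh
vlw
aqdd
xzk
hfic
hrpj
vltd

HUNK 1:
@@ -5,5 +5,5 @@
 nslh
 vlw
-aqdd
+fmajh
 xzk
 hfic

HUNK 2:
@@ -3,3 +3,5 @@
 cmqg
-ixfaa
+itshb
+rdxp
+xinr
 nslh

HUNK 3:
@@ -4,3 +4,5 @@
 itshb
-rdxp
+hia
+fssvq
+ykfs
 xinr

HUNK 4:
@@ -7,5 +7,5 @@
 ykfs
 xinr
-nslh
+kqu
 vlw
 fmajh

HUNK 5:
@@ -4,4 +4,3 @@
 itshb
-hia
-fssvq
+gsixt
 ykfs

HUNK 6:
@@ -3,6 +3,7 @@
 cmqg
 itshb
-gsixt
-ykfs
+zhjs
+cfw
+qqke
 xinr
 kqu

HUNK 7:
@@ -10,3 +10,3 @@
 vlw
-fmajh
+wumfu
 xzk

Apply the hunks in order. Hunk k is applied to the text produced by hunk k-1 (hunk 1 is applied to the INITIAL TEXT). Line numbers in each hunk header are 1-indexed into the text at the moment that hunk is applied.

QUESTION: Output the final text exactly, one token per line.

Hunk 1: at line 5 remove [aqdd] add [fmajh] -> 11 lines: krbe ldiz cmqg ixfaa nslh vlw fmajh xzk hfic hrpj vltd
Hunk 2: at line 3 remove [ixfaa] add [itshb,rdxp,xinr] -> 13 lines: krbe ldiz cmqg itshb rdxp xinr nslh vlw fmajh xzk hfic hrpj vltd
Hunk 3: at line 4 remove [rdxp] add [hia,fssvq,ykfs] -> 15 lines: krbe ldiz cmqg itshb hia fssvq ykfs xinr nslh vlw fmajh xzk hfic hrpj vltd
Hunk 4: at line 7 remove [nslh] add [kqu] -> 15 lines: krbe ldiz cmqg itshb hia fssvq ykfs xinr kqu vlw fmajh xzk hfic hrpj vltd
Hunk 5: at line 4 remove [hia,fssvq] add [gsixt] -> 14 lines: krbe ldiz cmqg itshb gsixt ykfs xinr kqu vlw fmajh xzk hfic hrpj vltd
Hunk 6: at line 3 remove [gsixt,ykfs] add [zhjs,cfw,qqke] -> 15 lines: krbe ldiz cmqg itshb zhjs cfw qqke xinr kqu vlw fmajh xzk hfic hrpj vltd
Hunk 7: at line 10 remove [fmajh] add [wumfu] -> 15 lines: krbe ldiz cmqg itshb zhjs cfw qqke xinr kqu vlw wumfu xzk hfic hrpj vltd

Answer: krbe
ldiz
cmqg
itshb
zhjs
cfw
qqke
xinr
kqu
vlw
wumfu
xzk
hfic
hrpj
vltd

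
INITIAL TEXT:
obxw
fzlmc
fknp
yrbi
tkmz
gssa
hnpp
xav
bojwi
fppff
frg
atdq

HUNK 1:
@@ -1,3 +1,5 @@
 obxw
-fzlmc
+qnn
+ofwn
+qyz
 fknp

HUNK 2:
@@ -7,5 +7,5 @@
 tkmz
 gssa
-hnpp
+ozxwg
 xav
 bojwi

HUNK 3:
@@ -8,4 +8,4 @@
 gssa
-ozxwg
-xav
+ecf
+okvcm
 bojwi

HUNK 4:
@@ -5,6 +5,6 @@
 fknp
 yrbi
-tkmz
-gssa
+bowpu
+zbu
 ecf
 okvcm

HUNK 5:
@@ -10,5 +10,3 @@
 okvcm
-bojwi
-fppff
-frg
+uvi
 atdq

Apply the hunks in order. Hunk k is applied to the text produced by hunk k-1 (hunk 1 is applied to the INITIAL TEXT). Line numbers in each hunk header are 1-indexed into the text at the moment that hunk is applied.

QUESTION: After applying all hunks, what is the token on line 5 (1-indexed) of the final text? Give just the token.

Hunk 1: at line 1 remove [fzlmc] add [qnn,ofwn,qyz] -> 14 lines: obxw qnn ofwn qyz fknp yrbi tkmz gssa hnpp xav bojwi fppff frg atdq
Hunk 2: at line 7 remove [hnpp] add [ozxwg] -> 14 lines: obxw qnn ofwn qyz fknp yrbi tkmz gssa ozxwg xav bojwi fppff frg atdq
Hunk 3: at line 8 remove [ozxwg,xav] add [ecf,okvcm] -> 14 lines: obxw qnn ofwn qyz fknp yrbi tkmz gssa ecf okvcm bojwi fppff frg atdq
Hunk 4: at line 5 remove [tkmz,gssa] add [bowpu,zbu] -> 14 lines: obxw qnn ofwn qyz fknp yrbi bowpu zbu ecf okvcm bojwi fppff frg atdq
Hunk 5: at line 10 remove [bojwi,fppff,frg] add [uvi] -> 12 lines: obxw qnn ofwn qyz fknp yrbi bowpu zbu ecf okvcm uvi atdq
Final line 5: fknp

Answer: fknp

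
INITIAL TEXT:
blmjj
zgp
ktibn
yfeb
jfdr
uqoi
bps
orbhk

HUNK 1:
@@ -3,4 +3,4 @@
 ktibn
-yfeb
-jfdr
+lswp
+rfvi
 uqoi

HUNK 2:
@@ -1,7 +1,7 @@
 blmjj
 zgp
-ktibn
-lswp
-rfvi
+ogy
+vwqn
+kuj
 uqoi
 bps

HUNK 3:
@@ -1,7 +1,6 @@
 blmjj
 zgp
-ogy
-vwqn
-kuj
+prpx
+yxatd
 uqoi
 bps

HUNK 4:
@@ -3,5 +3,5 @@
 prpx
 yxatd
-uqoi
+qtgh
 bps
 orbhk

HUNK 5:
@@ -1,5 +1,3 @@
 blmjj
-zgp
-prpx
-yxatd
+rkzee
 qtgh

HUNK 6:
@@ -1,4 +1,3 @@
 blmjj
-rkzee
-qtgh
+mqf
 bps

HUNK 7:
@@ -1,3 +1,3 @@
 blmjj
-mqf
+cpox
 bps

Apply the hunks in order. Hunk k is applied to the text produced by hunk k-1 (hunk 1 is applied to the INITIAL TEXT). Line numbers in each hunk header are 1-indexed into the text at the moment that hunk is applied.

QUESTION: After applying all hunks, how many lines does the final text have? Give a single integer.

Answer: 4

Derivation:
Hunk 1: at line 3 remove [yfeb,jfdr] add [lswp,rfvi] -> 8 lines: blmjj zgp ktibn lswp rfvi uqoi bps orbhk
Hunk 2: at line 1 remove [ktibn,lswp,rfvi] add [ogy,vwqn,kuj] -> 8 lines: blmjj zgp ogy vwqn kuj uqoi bps orbhk
Hunk 3: at line 1 remove [ogy,vwqn,kuj] add [prpx,yxatd] -> 7 lines: blmjj zgp prpx yxatd uqoi bps orbhk
Hunk 4: at line 3 remove [uqoi] add [qtgh] -> 7 lines: blmjj zgp prpx yxatd qtgh bps orbhk
Hunk 5: at line 1 remove [zgp,prpx,yxatd] add [rkzee] -> 5 lines: blmjj rkzee qtgh bps orbhk
Hunk 6: at line 1 remove [rkzee,qtgh] add [mqf] -> 4 lines: blmjj mqf bps orbhk
Hunk 7: at line 1 remove [mqf] add [cpox] -> 4 lines: blmjj cpox bps orbhk
Final line count: 4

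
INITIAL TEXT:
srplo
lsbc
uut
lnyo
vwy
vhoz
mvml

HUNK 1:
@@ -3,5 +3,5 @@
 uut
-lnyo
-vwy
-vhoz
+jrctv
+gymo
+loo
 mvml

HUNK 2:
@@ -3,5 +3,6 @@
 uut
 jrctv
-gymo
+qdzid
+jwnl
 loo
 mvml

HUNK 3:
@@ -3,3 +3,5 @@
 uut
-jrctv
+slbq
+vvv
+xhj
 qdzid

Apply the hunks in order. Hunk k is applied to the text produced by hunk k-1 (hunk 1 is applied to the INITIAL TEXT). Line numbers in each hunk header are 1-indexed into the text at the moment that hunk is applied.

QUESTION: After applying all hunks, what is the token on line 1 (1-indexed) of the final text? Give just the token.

Hunk 1: at line 3 remove [lnyo,vwy,vhoz] add [jrctv,gymo,loo] -> 7 lines: srplo lsbc uut jrctv gymo loo mvml
Hunk 2: at line 3 remove [gymo] add [qdzid,jwnl] -> 8 lines: srplo lsbc uut jrctv qdzid jwnl loo mvml
Hunk 3: at line 3 remove [jrctv] add [slbq,vvv,xhj] -> 10 lines: srplo lsbc uut slbq vvv xhj qdzid jwnl loo mvml
Final line 1: srplo

Answer: srplo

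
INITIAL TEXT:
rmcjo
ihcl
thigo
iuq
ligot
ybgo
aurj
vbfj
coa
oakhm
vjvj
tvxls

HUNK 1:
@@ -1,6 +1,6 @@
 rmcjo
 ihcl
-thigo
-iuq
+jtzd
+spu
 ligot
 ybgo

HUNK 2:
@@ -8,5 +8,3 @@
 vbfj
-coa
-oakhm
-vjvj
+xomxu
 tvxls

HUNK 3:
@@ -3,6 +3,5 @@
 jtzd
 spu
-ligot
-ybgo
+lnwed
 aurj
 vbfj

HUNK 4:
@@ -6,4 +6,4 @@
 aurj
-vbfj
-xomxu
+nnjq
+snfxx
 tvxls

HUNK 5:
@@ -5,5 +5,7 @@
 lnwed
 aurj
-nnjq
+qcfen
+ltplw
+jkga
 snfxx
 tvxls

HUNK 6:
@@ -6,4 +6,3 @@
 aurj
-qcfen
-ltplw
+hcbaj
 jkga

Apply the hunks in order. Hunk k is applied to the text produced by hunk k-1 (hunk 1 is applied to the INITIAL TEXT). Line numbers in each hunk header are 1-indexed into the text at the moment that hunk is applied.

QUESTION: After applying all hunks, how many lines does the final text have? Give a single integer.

Answer: 10

Derivation:
Hunk 1: at line 1 remove [thigo,iuq] add [jtzd,spu] -> 12 lines: rmcjo ihcl jtzd spu ligot ybgo aurj vbfj coa oakhm vjvj tvxls
Hunk 2: at line 8 remove [coa,oakhm,vjvj] add [xomxu] -> 10 lines: rmcjo ihcl jtzd spu ligot ybgo aurj vbfj xomxu tvxls
Hunk 3: at line 3 remove [ligot,ybgo] add [lnwed] -> 9 lines: rmcjo ihcl jtzd spu lnwed aurj vbfj xomxu tvxls
Hunk 4: at line 6 remove [vbfj,xomxu] add [nnjq,snfxx] -> 9 lines: rmcjo ihcl jtzd spu lnwed aurj nnjq snfxx tvxls
Hunk 5: at line 5 remove [nnjq] add [qcfen,ltplw,jkga] -> 11 lines: rmcjo ihcl jtzd spu lnwed aurj qcfen ltplw jkga snfxx tvxls
Hunk 6: at line 6 remove [qcfen,ltplw] add [hcbaj] -> 10 lines: rmcjo ihcl jtzd spu lnwed aurj hcbaj jkga snfxx tvxls
Final line count: 10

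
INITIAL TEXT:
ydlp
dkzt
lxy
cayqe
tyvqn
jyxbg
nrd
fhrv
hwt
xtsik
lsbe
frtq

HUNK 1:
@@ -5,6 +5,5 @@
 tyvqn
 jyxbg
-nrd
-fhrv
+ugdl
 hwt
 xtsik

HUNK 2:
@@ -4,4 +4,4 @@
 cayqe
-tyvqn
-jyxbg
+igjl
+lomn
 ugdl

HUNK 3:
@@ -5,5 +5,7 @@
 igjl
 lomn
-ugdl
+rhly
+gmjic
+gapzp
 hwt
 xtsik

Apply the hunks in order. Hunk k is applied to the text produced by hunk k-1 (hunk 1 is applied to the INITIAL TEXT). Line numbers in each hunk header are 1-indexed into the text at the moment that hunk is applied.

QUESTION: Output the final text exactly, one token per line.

Hunk 1: at line 5 remove [nrd,fhrv] add [ugdl] -> 11 lines: ydlp dkzt lxy cayqe tyvqn jyxbg ugdl hwt xtsik lsbe frtq
Hunk 2: at line 4 remove [tyvqn,jyxbg] add [igjl,lomn] -> 11 lines: ydlp dkzt lxy cayqe igjl lomn ugdl hwt xtsik lsbe frtq
Hunk 3: at line 5 remove [ugdl] add [rhly,gmjic,gapzp] -> 13 lines: ydlp dkzt lxy cayqe igjl lomn rhly gmjic gapzp hwt xtsik lsbe frtq

Answer: ydlp
dkzt
lxy
cayqe
igjl
lomn
rhly
gmjic
gapzp
hwt
xtsik
lsbe
frtq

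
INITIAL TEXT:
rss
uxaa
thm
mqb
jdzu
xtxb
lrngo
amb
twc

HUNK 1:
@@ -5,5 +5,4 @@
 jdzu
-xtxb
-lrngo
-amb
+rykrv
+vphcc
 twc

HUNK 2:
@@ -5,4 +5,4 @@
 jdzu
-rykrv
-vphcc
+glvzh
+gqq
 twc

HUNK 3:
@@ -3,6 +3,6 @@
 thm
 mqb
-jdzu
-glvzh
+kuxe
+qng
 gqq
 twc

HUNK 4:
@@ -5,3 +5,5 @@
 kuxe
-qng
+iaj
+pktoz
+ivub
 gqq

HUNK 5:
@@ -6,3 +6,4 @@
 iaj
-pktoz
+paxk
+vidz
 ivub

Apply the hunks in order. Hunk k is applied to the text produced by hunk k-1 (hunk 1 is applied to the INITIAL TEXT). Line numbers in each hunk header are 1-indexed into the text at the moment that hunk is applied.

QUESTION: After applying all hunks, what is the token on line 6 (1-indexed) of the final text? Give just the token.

Answer: iaj

Derivation:
Hunk 1: at line 5 remove [xtxb,lrngo,amb] add [rykrv,vphcc] -> 8 lines: rss uxaa thm mqb jdzu rykrv vphcc twc
Hunk 2: at line 5 remove [rykrv,vphcc] add [glvzh,gqq] -> 8 lines: rss uxaa thm mqb jdzu glvzh gqq twc
Hunk 3: at line 3 remove [jdzu,glvzh] add [kuxe,qng] -> 8 lines: rss uxaa thm mqb kuxe qng gqq twc
Hunk 4: at line 5 remove [qng] add [iaj,pktoz,ivub] -> 10 lines: rss uxaa thm mqb kuxe iaj pktoz ivub gqq twc
Hunk 5: at line 6 remove [pktoz] add [paxk,vidz] -> 11 lines: rss uxaa thm mqb kuxe iaj paxk vidz ivub gqq twc
Final line 6: iaj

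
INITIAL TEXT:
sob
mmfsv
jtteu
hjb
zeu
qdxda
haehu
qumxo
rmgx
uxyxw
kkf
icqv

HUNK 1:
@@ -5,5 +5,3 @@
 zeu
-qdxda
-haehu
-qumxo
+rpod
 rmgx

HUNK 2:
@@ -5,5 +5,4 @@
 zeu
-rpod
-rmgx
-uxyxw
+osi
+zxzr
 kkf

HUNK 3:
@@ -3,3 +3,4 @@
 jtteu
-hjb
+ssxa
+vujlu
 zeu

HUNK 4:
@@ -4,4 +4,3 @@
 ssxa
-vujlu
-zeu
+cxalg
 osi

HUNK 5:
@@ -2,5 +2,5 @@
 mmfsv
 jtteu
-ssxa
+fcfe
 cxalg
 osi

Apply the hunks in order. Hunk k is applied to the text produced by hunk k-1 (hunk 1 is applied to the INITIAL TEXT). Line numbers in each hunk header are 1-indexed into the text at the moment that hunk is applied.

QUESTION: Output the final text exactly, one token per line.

Hunk 1: at line 5 remove [qdxda,haehu,qumxo] add [rpod] -> 10 lines: sob mmfsv jtteu hjb zeu rpod rmgx uxyxw kkf icqv
Hunk 2: at line 5 remove [rpod,rmgx,uxyxw] add [osi,zxzr] -> 9 lines: sob mmfsv jtteu hjb zeu osi zxzr kkf icqv
Hunk 3: at line 3 remove [hjb] add [ssxa,vujlu] -> 10 lines: sob mmfsv jtteu ssxa vujlu zeu osi zxzr kkf icqv
Hunk 4: at line 4 remove [vujlu,zeu] add [cxalg] -> 9 lines: sob mmfsv jtteu ssxa cxalg osi zxzr kkf icqv
Hunk 5: at line 2 remove [ssxa] add [fcfe] -> 9 lines: sob mmfsv jtteu fcfe cxalg osi zxzr kkf icqv

Answer: sob
mmfsv
jtteu
fcfe
cxalg
osi
zxzr
kkf
icqv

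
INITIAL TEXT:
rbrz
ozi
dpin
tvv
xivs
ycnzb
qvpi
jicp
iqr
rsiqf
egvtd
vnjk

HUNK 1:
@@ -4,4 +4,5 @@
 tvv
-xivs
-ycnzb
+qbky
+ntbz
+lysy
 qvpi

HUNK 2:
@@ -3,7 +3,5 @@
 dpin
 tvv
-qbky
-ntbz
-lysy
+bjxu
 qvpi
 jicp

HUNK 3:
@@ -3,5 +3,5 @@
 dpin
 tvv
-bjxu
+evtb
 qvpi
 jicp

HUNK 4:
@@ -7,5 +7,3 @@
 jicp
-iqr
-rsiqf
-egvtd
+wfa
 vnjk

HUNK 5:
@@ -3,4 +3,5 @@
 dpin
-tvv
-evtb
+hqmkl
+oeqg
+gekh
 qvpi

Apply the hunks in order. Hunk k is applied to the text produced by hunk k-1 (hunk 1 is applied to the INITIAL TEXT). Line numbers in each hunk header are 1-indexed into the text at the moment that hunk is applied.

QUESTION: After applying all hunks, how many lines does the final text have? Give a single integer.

Hunk 1: at line 4 remove [xivs,ycnzb] add [qbky,ntbz,lysy] -> 13 lines: rbrz ozi dpin tvv qbky ntbz lysy qvpi jicp iqr rsiqf egvtd vnjk
Hunk 2: at line 3 remove [qbky,ntbz,lysy] add [bjxu] -> 11 lines: rbrz ozi dpin tvv bjxu qvpi jicp iqr rsiqf egvtd vnjk
Hunk 3: at line 3 remove [bjxu] add [evtb] -> 11 lines: rbrz ozi dpin tvv evtb qvpi jicp iqr rsiqf egvtd vnjk
Hunk 4: at line 7 remove [iqr,rsiqf,egvtd] add [wfa] -> 9 lines: rbrz ozi dpin tvv evtb qvpi jicp wfa vnjk
Hunk 5: at line 3 remove [tvv,evtb] add [hqmkl,oeqg,gekh] -> 10 lines: rbrz ozi dpin hqmkl oeqg gekh qvpi jicp wfa vnjk
Final line count: 10

Answer: 10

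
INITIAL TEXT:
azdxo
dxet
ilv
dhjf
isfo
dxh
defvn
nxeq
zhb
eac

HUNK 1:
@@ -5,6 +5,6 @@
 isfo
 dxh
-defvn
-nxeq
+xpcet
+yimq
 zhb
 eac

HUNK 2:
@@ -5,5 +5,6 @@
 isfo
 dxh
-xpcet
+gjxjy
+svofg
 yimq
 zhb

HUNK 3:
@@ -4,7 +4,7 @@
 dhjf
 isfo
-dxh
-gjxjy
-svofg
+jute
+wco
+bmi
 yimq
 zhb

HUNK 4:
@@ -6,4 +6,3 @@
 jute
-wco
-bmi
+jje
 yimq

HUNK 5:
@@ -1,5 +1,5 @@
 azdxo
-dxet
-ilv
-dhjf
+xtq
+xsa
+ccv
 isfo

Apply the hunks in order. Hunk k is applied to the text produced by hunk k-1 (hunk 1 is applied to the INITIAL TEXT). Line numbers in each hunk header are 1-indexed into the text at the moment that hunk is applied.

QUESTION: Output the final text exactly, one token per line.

Answer: azdxo
xtq
xsa
ccv
isfo
jute
jje
yimq
zhb
eac

Derivation:
Hunk 1: at line 5 remove [defvn,nxeq] add [xpcet,yimq] -> 10 lines: azdxo dxet ilv dhjf isfo dxh xpcet yimq zhb eac
Hunk 2: at line 5 remove [xpcet] add [gjxjy,svofg] -> 11 lines: azdxo dxet ilv dhjf isfo dxh gjxjy svofg yimq zhb eac
Hunk 3: at line 4 remove [dxh,gjxjy,svofg] add [jute,wco,bmi] -> 11 lines: azdxo dxet ilv dhjf isfo jute wco bmi yimq zhb eac
Hunk 4: at line 6 remove [wco,bmi] add [jje] -> 10 lines: azdxo dxet ilv dhjf isfo jute jje yimq zhb eac
Hunk 5: at line 1 remove [dxet,ilv,dhjf] add [xtq,xsa,ccv] -> 10 lines: azdxo xtq xsa ccv isfo jute jje yimq zhb eac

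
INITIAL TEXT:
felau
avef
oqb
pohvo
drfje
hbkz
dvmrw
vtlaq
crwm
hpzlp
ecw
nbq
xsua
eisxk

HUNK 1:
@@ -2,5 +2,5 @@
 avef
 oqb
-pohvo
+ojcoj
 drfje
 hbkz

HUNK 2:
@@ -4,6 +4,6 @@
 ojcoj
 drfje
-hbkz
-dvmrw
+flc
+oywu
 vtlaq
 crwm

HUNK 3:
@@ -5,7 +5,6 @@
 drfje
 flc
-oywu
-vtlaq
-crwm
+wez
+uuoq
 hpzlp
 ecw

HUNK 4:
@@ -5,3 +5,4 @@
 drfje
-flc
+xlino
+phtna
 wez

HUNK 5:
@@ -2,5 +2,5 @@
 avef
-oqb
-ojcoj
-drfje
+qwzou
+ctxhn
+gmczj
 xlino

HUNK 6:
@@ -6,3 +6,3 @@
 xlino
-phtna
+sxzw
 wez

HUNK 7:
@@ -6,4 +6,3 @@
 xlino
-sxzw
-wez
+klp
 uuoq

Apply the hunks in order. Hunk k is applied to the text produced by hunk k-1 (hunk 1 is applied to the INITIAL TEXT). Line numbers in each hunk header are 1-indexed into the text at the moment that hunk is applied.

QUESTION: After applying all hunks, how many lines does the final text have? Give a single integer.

Hunk 1: at line 2 remove [pohvo] add [ojcoj] -> 14 lines: felau avef oqb ojcoj drfje hbkz dvmrw vtlaq crwm hpzlp ecw nbq xsua eisxk
Hunk 2: at line 4 remove [hbkz,dvmrw] add [flc,oywu] -> 14 lines: felau avef oqb ojcoj drfje flc oywu vtlaq crwm hpzlp ecw nbq xsua eisxk
Hunk 3: at line 5 remove [oywu,vtlaq,crwm] add [wez,uuoq] -> 13 lines: felau avef oqb ojcoj drfje flc wez uuoq hpzlp ecw nbq xsua eisxk
Hunk 4: at line 5 remove [flc] add [xlino,phtna] -> 14 lines: felau avef oqb ojcoj drfje xlino phtna wez uuoq hpzlp ecw nbq xsua eisxk
Hunk 5: at line 2 remove [oqb,ojcoj,drfje] add [qwzou,ctxhn,gmczj] -> 14 lines: felau avef qwzou ctxhn gmczj xlino phtna wez uuoq hpzlp ecw nbq xsua eisxk
Hunk 6: at line 6 remove [phtna] add [sxzw] -> 14 lines: felau avef qwzou ctxhn gmczj xlino sxzw wez uuoq hpzlp ecw nbq xsua eisxk
Hunk 7: at line 6 remove [sxzw,wez] add [klp] -> 13 lines: felau avef qwzou ctxhn gmczj xlino klp uuoq hpzlp ecw nbq xsua eisxk
Final line count: 13

Answer: 13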